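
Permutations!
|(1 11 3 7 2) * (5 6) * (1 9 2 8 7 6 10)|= 6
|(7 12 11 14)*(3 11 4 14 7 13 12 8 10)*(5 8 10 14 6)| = |(3 11 7 10)(4 6 5 8 14 13 12)| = 28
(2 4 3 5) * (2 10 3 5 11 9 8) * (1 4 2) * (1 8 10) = (1 4 5)(3 11 9 10) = [0, 4, 2, 11, 5, 1, 6, 7, 8, 10, 3, 9]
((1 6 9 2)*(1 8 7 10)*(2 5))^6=(1 7 2 9)(5 6 10 8)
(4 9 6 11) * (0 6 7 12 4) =(0 6 11)(4 9 7 12) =[6, 1, 2, 3, 9, 5, 11, 12, 8, 7, 10, 0, 4]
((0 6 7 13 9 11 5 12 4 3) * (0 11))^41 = (0 6 7 13 9)(3 11 5 12 4)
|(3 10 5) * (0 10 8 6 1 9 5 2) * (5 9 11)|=6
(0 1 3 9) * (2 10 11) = (0 1 3 9)(2 10 11) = [1, 3, 10, 9, 4, 5, 6, 7, 8, 0, 11, 2]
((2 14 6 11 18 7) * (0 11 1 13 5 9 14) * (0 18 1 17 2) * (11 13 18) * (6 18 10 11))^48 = (0 7 18 14 9 5 13)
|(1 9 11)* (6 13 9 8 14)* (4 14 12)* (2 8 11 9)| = |(1 11)(2 8 12 4 14 6 13)| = 14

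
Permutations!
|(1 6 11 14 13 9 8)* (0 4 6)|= |(0 4 6 11 14 13 9 8 1)|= 9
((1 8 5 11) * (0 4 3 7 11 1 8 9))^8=((0 4 3 7 11 8 5 1 9))^8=(0 9 1 5 8 11 7 3 4)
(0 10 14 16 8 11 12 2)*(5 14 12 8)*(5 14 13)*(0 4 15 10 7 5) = (0 7 5 13)(2 4 15 10 12)(8 11)(14 16) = [7, 1, 4, 3, 15, 13, 6, 5, 11, 9, 12, 8, 2, 0, 16, 10, 14]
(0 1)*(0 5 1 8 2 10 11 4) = (0 8 2 10 11 4)(1 5) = [8, 5, 10, 3, 0, 1, 6, 7, 2, 9, 11, 4]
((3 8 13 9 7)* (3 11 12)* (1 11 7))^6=((1 11 12 3 8 13 9))^6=(1 9 13 8 3 12 11)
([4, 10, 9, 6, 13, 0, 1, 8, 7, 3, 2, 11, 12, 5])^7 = [5, 10, 9, 6, 0, 13, 1, 8, 7, 3, 2, 11, 12, 4]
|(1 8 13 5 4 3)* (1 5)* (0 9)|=6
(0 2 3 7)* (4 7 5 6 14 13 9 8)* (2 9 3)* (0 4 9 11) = (0 11)(3 5 6 14 13)(4 7)(8 9) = [11, 1, 2, 5, 7, 6, 14, 4, 9, 8, 10, 0, 12, 3, 13]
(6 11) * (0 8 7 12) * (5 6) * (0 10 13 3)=(0 8 7 12 10 13 3)(5 6 11)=[8, 1, 2, 0, 4, 6, 11, 12, 7, 9, 13, 5, 10, 3]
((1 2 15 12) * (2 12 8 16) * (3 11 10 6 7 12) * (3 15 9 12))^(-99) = (1 12 9 2 16 8 15)(3 11 10 6 7)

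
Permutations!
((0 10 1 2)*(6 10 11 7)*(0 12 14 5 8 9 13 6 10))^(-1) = (0 6 13 9 8 5 14 12 2 1 10 7 11)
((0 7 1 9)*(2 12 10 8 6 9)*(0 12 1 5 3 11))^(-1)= ((0 7 5 3 11)(1 2)(6 9 12 10 8))^(-1)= (0 11 3 5 7)(1 2)(6 8 10 12 9)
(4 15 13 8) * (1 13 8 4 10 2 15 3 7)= (1 13 4 3 7)(2 15 8 10)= [0, 13, 15, 7, 3, 5, 6, 1, 10, 9, 2, 11, 12, 4, 14, 8]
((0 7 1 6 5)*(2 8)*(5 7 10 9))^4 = (10)(1 6 7)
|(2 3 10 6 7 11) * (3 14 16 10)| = 7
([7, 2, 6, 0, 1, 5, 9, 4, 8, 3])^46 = [9, 7, 4, 6, 0, 5, 1, 3, 8, 2]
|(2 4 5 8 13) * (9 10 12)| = |(2 4 5 8 13)(9 10 12)| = 15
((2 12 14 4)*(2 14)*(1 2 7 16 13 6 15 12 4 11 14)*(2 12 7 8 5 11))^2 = (1 8 11 2)(4 12 5 14)(6 7 13 15 16)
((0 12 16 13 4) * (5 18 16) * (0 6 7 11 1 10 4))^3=(0 18)(1 6)(4 11)(5 13)(7 10)(12 16)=((0 12 5 18 16 13)(1 10 4 6 7 11))^3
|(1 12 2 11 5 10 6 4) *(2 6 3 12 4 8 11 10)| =|(1 4)(2 10 3 12 6 8 11 5)| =8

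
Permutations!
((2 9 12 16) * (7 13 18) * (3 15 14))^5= ((2 9 12 16)(3 15 14)(7 13 18))^5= (2 9 12 16)(3 14 15)(7 18 13)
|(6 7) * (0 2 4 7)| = |(0 2 4 7 6)| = 5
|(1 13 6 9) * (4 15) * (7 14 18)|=12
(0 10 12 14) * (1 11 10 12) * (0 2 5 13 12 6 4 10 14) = (0 6 4 10 1 11 14 2 5 13 12) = [6, 11, 5, 3, 10, 13, 4, 7, 8, 9, 1, 14, 0, 12, 2]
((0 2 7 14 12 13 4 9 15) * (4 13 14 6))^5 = ((0 2 7 6 4 9 15)(12 14))^5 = (0 9 6 2 15 4 7)(12 14)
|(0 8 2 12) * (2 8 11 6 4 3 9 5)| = |(0 11 6 4 3 9 5 2 12)| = 9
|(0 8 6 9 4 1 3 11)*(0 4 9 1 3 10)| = 15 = |(0 8 6 1 10)(3 11 4)|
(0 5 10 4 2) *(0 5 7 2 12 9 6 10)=(0 7 2 5)(4 12 9 6 10)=[7, 1, 5, 3, 12, 0, 10, 2, 8, 6, 4, 11, 9]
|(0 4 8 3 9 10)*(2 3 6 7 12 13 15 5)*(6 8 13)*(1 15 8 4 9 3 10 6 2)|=|(0 9 6 7 12 2 10)(1 15 5)(4 13 8)|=21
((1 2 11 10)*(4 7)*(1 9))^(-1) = ((1 2 11 10 9)(4 7))^(-1) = (1 9 10 11 2)(4 7)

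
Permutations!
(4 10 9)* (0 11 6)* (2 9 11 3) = [3, 1, 9, 2, 10, 5, 0, 7, 8, 4, 11, 6] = (0 3 2 9 4 10 11 6)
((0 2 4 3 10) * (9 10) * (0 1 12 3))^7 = (0 2 4)(1 3 10 12 9)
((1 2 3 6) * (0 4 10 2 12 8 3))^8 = ((0 4 10 2)(1 12 8 3 6))^8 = (1 3 12 6 8)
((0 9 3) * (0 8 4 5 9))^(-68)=(3 4 9 8 5)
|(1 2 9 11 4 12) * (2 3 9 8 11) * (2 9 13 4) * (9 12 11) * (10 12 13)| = 12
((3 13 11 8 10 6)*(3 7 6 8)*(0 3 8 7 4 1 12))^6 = ((0 3 13 11 8 10 7 6 4 1 12))^6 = (0 7 3 6 13 4 11 1 8 12 10)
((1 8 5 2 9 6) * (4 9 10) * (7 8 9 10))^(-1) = ((1 9 6)(2 7 8 5)(4 10))^(-1) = (1 6 9)(2 5 8 7)(4 10)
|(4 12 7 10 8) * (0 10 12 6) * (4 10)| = |(0 4 6)(7 12)(8 10)| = 6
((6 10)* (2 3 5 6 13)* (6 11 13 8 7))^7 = (2 5 13 3 11)(6 7 8 10)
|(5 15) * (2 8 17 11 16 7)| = |(2 8 17 11 16 7)(5 15)| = 6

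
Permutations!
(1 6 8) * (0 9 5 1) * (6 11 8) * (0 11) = (0 9 5 1)(8 11) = [9, 0, 2, 3, 4, 1, 6, 7, 11, 5, 10, 8]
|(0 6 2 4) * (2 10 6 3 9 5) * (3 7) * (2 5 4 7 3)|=4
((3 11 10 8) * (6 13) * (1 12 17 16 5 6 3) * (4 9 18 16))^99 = ((1 12 17 4 9 18 16 5 6 13 3 11 10 8))^99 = (1 12 17 4 9 18 16 5 6 13 3 11 10 8)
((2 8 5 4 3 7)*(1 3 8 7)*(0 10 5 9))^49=((0 10 5 4 8 9)(1 3)(2 7))^49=(0 10 5 4 8 9)(1 3)(2 7)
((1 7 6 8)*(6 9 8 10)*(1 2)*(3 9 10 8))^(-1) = ((1 7 10 6 8 2)(3 9))^(-1) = (1 2 8 6 10 7)(3 9)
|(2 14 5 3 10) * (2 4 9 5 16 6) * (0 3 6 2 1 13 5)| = 60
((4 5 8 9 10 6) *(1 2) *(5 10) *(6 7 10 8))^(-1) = (1 2)(4 6 5 9 8)(7 10)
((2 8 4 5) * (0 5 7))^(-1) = (0 7 4 8 2 5)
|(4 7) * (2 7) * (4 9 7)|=|(2 4)(7 9)|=2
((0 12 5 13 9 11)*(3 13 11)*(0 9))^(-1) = (0 13 3 9 11 5 12)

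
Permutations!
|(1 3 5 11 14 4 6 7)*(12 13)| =8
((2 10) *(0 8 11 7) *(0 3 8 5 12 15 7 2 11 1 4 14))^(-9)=(0 5 12 15 7 3 8 1 4 14)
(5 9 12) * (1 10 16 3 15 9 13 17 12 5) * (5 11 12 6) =(1 10 16 3 15 9 11 12)(5 13 17 6) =[0, 10, 2, 15, 4, 13, 5, 7, 8, 11, 16, 12, 1, 17, 14, 9, 3, 6]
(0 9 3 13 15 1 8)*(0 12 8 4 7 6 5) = (0 9 3 13 15 1 4 7 6 5)(8 12) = [9, 4, 2, 13, 7, 0, 5, 6, 12, 3, 10, 11, 8, 15, 14, 1]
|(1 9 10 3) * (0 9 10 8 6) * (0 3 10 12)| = 7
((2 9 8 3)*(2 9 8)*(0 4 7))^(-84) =((0 4 7)(2 8 3 9))^(-84) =(9)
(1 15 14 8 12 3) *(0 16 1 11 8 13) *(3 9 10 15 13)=(0 16 1 13)(3 11 8 12 9 10 15 14)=[16, 13, 2, 11, 4, 5, 6, 7, 12, 10, 15, 8, 9, 0, 3, 14, 1]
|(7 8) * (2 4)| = 2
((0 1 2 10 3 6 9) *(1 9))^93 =((0 9)(1 2 10 3 6))^93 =(0 9)(1 3 2 6 10)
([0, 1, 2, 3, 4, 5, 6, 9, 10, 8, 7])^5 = [0, 1, 2, 3, 4, 5, 6, 9, 10, 8, 7]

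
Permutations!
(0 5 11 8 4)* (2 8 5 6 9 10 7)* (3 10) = (0 6 9 3 10 7 2 8 4)(5 11) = [6, 1, 8, 10, 0, 11, 9, 2, 4, 3, 7, 5]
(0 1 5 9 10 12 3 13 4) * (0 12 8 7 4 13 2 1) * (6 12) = (13)(1 5 9 10 8 7 4 6 12 3 2) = [0, 5, 1, 2, 6, 9, 12, 4, 7, 10, 8, 11, 3, 13]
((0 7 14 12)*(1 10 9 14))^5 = (0 14 10 7 12 9 1) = ((0 7 1 10 9 14 12))^5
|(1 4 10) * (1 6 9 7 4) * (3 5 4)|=7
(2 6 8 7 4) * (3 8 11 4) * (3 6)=(2 3 8 7 6 11 4)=[0, 1, 3, 8, 2, 5, 11, 6, 7, 9, 10, 4]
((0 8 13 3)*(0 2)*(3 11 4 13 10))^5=(4 11 13)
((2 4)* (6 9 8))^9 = (9)(2 4)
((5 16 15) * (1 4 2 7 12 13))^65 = ((1 4 2 7 12 13)(5 16 15))^65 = (1 13 12 7 2 4)(5 15 16)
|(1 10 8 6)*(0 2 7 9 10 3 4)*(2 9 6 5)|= 11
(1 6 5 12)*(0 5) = (0 5 12 1 6) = [5, 6, 2, 3, 4, 12, 0, 7, 8, 9, 10, 11, 1]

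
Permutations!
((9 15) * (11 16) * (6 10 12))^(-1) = ((6 10 12)(9 15)(11 16))^(-1) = (6 12 10)(9 15)(11 16)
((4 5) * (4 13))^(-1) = (4 13 5)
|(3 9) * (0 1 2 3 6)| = |(0 1 2 3 9 6)| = 6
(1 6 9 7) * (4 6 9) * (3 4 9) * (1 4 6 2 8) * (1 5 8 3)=[0, 1, 3, 6, 2, 8, 9, 4, 5, 7]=(2 3 6 9 7 4)(5 8)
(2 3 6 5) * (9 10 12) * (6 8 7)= [0, 1, 3, 8, 4, 2, 5, 6, 7, 10, 12, 11, 9]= (2 3 8 7 6 5)(9 10 12)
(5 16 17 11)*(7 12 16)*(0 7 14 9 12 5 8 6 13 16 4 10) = (0 7 5 14 9 12 4 10)(6 13 16 17 11 8) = [7, 1, 2, 3, 10, 14, 13, 5, 6, 12, 0, 8, 4, 16, 9, 15, 17, 11]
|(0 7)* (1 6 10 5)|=4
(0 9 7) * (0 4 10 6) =[9, 1, 2, 3, 10, 5, 0, 4, 8, 7, 6] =(0 9 7 4 10 6)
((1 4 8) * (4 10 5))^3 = ((1 10 5 4 8))^3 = (1 4 10 8 5)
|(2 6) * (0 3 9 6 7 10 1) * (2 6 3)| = 10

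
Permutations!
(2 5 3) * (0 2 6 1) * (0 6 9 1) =(0 2 5 3 9 1 6) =[2, 6, 5, 9, 4, 3, 0, 7, 8, 1]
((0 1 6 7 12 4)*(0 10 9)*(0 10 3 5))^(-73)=(0 5 3 4 12 7 6 1)(9 10)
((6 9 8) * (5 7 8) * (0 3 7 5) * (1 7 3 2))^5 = (0 6 7 2 9 8 1)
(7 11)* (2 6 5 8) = (2 6 5 8)(7 11) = [0, 1, 6, 3, 4, 8, 5, 11, 2, 9, 10, 7]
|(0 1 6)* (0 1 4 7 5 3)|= |(0 4 7 5 3)(1 6)|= 10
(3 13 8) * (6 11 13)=(3 6 11 13 8)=[0, 1, 2, 6, 4, 5, 11, 7, 3, 9, 10, 13, 12, 8]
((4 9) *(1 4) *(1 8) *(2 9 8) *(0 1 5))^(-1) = ((0 1 4 8 5)(2 9))^(-1) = (0 5 8 4 1)(2 9)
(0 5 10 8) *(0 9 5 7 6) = (0 7 6)(5 10 8 9) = [7, 1, 2, 3, 4, 10, 0, 6, 9, 5, 8]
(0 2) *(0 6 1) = (0 2 6 1) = [2, 0, 6, 3, 4, 5, 1]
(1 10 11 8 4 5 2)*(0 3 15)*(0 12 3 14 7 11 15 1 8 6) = [14, 10, 8, 1, 5, 2, 0, 11, 4, 9, 15, 6, 3, 13, 7, 12] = (0 14 7 11 6)(1 10 15 12 3)(2 8 4 5)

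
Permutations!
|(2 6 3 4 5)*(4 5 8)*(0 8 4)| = |(0 8)(2 6 3 5)| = 4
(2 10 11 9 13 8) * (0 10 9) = (0 10 11)(2 9 13 8) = [10, 1, 9, 3, 4, 5, 6, 7, 2, 13, 11, 0, 12, 8]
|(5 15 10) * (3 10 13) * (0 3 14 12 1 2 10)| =8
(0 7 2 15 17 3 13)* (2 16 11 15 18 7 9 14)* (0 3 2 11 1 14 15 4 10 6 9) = (1 14 11 4 10 6 9 15 17 2 18 7 16)(3 13) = [0, 14, 18, 13, 10, 5, 9, 16, 8, 15, 6, 4, 12, 3, 11, 17, 1, 2, 7]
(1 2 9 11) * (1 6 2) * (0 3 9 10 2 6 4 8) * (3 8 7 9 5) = (0 8)(2 10)(3 5)(4 7 9 11) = [8, 1, 10, 5, 7, 3, 6, 9, 0, 11, 2, 4]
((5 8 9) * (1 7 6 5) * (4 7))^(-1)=(1 9 8 5 6 7 4)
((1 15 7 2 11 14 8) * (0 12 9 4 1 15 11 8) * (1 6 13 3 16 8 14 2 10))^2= ((0 12 9 4 6 13 3 16 8 15 7 10 1 11 2 14))^2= (0 9 6 3 8 7 1 2)(4 13 16 15 10 11 14 12)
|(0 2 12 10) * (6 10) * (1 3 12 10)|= |(0 2 10)(1 3 12 6)|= 12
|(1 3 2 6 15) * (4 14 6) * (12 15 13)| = |(1 3 2 4 14 6 13 12 15)| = 9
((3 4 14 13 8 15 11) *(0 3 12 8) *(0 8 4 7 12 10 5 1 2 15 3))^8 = (1 15 10)(2 11 5)(3 7 12 4 14 13 8)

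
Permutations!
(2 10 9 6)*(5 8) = [0, 1, 10, 3, 4, 8, 2, 7, 5, 6, 9] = (2 10 9 6)(5 8)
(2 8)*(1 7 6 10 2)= (1 7 6 10 2 8)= [0, 7, 8, 3, 4, 5, 10, 6, 1, 9, 2]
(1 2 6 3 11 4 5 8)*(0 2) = (0 2 6 3 11 4 5 8 1) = [2, 0, 6, 11, 5, 8, 3, 7, 1, 9, 10, 4]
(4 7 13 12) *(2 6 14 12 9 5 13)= (2 6 14 12 4 7)(5 13 9)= [0, 1, 6, 3, 7, 13, 14, 2, 8, 5, 10, 11, 4, 9, 12]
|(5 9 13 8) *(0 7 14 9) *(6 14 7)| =7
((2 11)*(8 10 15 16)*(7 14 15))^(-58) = (7 15 8)(10 14 16)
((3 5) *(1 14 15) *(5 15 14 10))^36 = (1 10 5 3 15)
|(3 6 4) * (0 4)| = |(0 4 3 6)| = 4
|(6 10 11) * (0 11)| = 4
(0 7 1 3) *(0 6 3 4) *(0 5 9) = (0 7 1 4 5 9)(3 6) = [7, 4, 2, 6, 5, 9, 3, 1, 8, 0]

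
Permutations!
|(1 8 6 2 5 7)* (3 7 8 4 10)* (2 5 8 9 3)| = |(1 4 10 2 8 6 5 9 3 7)| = 10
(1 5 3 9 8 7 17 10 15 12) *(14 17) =(1 5 3 9 8 7 14 17 10 15 12) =[0, 5, 2, 9, 4, 3, 6, 14, 7, 8, 15, 11, 1, 13, 17, 12, 16, 10]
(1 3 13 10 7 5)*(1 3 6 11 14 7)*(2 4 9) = [0, 6, 4, 13, 9, 3, 11, 5, 8, 2, 1, 14, 12, 10, 7] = (1 6 11 14 7 5 3 13 10)(2 4 9)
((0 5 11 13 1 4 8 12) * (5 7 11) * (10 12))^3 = (0 13 8)(1 10 7)(4 12 11)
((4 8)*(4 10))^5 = (4 10 8)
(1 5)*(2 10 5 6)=(1 6 2 10 5)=[0, 6, 10, 3, 4, 1, 2, 7, 8, 9, 5]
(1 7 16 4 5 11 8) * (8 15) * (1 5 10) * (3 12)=(1 7 16 4 10)(3 12)(5 11 15 8)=[0, 7, 2, 12, 10, 11, 6, 16, 5, 9, 1, 15, 3, 13, 14, 8, 4]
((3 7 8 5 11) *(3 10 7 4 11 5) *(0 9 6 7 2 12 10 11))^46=((0 9 6 7 8 3 4)(2 12 10))^46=(0 8 9 3 6 4 7)(2 12 10)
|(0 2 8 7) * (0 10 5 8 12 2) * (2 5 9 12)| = 6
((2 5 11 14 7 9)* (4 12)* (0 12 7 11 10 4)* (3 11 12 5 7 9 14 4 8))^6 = ((0 5 10 8 3 11 4 9 2 7 14 12))^6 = (0 4)(2 10)(3 14)(5 9)(7 8)(11 12)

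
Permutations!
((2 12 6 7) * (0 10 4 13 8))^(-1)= (0 8 13 4 10)(2 7 6 12)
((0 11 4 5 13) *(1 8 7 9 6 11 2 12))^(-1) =(0 13 5 4 11 6 9 7 8 1 12 2)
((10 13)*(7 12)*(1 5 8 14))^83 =(1 14 8 5)(7 12)(10 13)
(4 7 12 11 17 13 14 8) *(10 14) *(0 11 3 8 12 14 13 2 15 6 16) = (0 11 17 2 15 6 16)(3 8 4 7 14 12)(10 13) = [11, 1, 15, 8, 7, 5, 16, 14, 4, 9, 13, 17, 3, 10, 12, 6, 0, 2]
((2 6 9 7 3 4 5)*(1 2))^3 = (1 9 4 2 7 5 6 3)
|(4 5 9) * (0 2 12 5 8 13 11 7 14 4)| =30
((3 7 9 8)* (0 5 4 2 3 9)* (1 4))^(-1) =(0 7 3 2 4 1 5)(8 9)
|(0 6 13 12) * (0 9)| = 5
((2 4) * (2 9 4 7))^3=((2 7)(4 9))^3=(2 7)(4 9)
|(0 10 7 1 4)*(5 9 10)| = 7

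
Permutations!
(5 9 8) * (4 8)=(4 8 5 9)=[0, 1, 2, 3, 8, 9, 6, 7, 5, 4]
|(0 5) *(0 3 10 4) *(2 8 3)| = 7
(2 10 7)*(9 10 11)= [0, 1, 11, 3, 4, 5, 6, 2, 8, 10, 7, 9]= (2 11 9 10 7)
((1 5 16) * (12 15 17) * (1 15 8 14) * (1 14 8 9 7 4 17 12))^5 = ((1 5 16 15 12 9 7 4 17))^5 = (1 9 5 7 16 4 15 17 12)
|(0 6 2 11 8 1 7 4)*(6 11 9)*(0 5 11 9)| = |(0 9 6 2)(1 7 4 5 11 8)| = 12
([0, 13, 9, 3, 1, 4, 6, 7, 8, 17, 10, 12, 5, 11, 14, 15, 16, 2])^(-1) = [0, 4, 17, 3, 5, 12, 6, 7, 8, 2, 10, 13, 11, 1, 14, 15, 16, 9]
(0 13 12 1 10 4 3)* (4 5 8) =(0 13 12 1 10 5 8 4 3) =[13, 10, 2, 0, 3, 8, 6, 7, 4, 9, 5, 11, 1, 12]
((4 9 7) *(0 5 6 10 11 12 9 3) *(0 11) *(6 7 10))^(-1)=(0 10 9 12 11 3 4 7 5)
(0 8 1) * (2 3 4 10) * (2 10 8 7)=(10)(0 7 2 3 4 8 1)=[7, 0, 3, 4, 8, 5, 6, 2, 1, 9, 10]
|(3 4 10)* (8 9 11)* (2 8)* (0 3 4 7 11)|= 14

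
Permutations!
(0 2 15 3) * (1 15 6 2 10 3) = (0 10 3)(1 15)(2 6) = [10, 15, 6, 0, 4, 5, 2, 7, 8, 9, 3, 11, 12, 13, 14, 1]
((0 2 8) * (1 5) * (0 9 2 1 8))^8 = ((0 1 5 8 9 2))^8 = (0 5 9)(1 8 2)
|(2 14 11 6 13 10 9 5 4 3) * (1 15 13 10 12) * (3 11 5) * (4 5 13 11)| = 11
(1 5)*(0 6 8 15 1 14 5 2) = [6, 2, 0, 3, 4, 14, 8, 7, 15, 9, 10, 11, 12, 13, 5, 1] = (0 6 8 15 1 2)(5 14)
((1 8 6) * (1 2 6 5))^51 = (8)(2 6)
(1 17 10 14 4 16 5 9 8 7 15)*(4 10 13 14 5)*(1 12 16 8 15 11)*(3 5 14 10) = (1 17 13 10 14 3 5 9 15 12 16 4 8 7 11) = [0, 17, 2, 5, 8, 9, 6, 11, 7, 15, 14, 1, 16, 10, 3, 12, 4, 13]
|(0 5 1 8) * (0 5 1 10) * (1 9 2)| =|(0 9 2 1 8 5 10)| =7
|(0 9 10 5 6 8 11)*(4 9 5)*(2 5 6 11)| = 6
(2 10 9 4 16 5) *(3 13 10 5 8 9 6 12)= (2 5)(3 13 10 6 12)(4 16 8 9)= [0, 1, 5, 13, 16, 2, 12, 7, 9, 4, 6, 11, 3, 10, 14, 15, 8]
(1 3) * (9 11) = (1 3)(9 11) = [0, 3, 2, 1, 4, 5, 6, 7, 8, 11, 10, 9]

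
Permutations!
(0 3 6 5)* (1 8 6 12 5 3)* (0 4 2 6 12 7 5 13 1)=(1 8 12 13)(2 6 3 7 5 4)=[0, 8, 6, 7, 2, 4, 3, 5, 12, 9, 10, 11, 13, 1]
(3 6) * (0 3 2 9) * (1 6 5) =[3, 6, 9, 5, 4, 1, 2, 7, 8, 0] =(0 3 5 1 6 2 9)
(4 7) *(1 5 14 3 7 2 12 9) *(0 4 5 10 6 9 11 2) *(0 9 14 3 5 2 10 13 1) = (0 4 9)(1 13)(2 12 11 10 6 14 5 3 7) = [4, 13, 12, 7, 9, 3, 14, 2, 8, 0, 6, 10, 11, 1, 5]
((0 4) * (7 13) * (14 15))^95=((0 4)(7 13)(14 15))^95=(0 4)(7 13)(14 15)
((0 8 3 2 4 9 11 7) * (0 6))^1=(0 8 3 2 4 9 11 7 6)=((0 8 3 2 4 9 11 7 6))^1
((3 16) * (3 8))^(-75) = (16)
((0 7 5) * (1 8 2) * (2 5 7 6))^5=((0 6 2 1 8 5))^5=(0 5 8 1 2 6)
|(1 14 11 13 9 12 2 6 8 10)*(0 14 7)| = 12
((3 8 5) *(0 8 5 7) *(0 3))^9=((0 8 7 3 5))^9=(0 5 3 7 8)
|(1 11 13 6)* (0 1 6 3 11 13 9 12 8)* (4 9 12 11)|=|(0 1 13 3 4 9 11 12 8)|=9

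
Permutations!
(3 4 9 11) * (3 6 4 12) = (3 12)(4 9 11 6) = [0, 1, 2, 12, 9, 5, 4, 7, 8, 11, 10, 6, 3]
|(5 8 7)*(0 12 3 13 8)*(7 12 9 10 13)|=|(0 9 10 13 8 12 3 7 5)|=9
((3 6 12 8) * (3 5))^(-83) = (3 12 5 6 8)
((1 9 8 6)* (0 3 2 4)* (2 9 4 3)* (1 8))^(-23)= (0 2 3 9 1 4)(6 8)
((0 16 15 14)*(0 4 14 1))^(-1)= ((0 16 15 1)(4 14))^(-1)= (0 1 15 16)(4 14)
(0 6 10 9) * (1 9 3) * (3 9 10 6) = (0 3 1 10 9) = [3, 10, 2, 1, 4, 5, 6, 7, 8, 0, 9]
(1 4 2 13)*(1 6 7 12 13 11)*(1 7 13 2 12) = [0, 4, 11, 3, 12, 5, 13, 1, 8, 9, 10, 7, 2, 6] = (1 4 12 2 11 7)(6 13)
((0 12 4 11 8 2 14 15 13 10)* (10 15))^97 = ((0 12 4 11 8 2 14 10)(13 15))^97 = (0 12 4 11 8 2 14 10)(13 15)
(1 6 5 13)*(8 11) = (1 6 5 13)(8 11) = [0, 6, 2, 3, 4, 13, 5, 7, 11, 9, 10, 8, 12, 1]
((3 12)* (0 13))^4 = ((0 13)(3 12))^4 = (13)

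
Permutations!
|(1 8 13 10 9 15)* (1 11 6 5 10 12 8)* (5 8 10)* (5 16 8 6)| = 9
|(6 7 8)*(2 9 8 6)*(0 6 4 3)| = 15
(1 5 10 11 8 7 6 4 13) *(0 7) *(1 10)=(0 7 6 4 13 10 11 8)(1 5)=[7, 5, 2, 3, 13, 1, 4, 6, 0, 9, 11, 8, 12, 10]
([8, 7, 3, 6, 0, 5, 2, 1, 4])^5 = (0 4 8)(1 7)(2 6 3)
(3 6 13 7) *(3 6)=(6 13 7)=[0, 1, 2, 3, 4, 5, 13, 6, 8, 9, 10, 11, 12, 7]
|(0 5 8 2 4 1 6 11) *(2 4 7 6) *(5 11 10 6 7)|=10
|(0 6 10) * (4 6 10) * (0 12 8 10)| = |(4 6)(8 10 12)| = 6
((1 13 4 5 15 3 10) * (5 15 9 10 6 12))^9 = ((1 13 4 15 3 6 12 5 9 10))^9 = (1 10 9 5 12 6 3 15 4 13)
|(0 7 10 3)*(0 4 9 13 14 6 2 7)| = 9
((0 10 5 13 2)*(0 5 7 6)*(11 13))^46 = (0 7)(2 11)(5 13)(6 10)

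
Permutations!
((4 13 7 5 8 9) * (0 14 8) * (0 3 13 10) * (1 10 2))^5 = (0 2 8 10 4 14 1 9)(3 13 7 5)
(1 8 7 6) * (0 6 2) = (0 6 1 8 7 2) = [6, 8, 0, 3, 4, 5, 1, 2, 7]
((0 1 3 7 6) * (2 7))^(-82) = (0 3 7)(1 2 6) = ((0 1 3 2 7 6))^(-82)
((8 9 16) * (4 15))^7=((4 15)(8 9 16))^7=(4 15)(8 9 16)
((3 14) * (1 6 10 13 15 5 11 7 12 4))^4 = (1 15 12 10 11)(4 13 7 6 5)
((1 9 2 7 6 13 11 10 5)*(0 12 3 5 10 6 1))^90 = (13)(0 3)(1 2)(5 12)(7 9)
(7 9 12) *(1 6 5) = (1 6 5)(7 9 12) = [0, 6, 2, 3, 4, 1, 5, 9, 8, 12, 10, 11, 7]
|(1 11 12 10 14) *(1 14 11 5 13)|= 3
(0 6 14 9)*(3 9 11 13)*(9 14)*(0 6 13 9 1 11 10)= [13, 11, 2, 14, 4, 5, 1, 7, 8, 6, 0, 9, 12, 3, 10]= (0 13 3 14 10)(1 11 9 6)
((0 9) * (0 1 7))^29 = (0 9 1 7)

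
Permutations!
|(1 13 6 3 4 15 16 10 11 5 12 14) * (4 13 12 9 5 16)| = 6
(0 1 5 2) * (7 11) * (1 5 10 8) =(0 5 2)(1 10 8)(7 11) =[5, 10, 0, 3, 4, 2, 6, 11, 1, 9, 8, 7]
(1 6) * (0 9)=(0 9)(1 6)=[9, 6, 2, 3, 4, 5, 1, 7, 8, 0]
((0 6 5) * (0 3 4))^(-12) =(0 3 6 4 5)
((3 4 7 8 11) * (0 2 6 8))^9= (0 2 6 8 11 3 4 7)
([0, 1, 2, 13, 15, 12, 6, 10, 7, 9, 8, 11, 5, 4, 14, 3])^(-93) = [0, 1, 2, 15, 13, 12, 6, 7, 8, 9, 10, 11, 5, 3, 14, 4]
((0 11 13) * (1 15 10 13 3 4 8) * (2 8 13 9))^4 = ((0 11 3 4 13)(1 15 10 9 2 8))^4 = (0 13 4 3 11)(1 2 10)(8 9 15)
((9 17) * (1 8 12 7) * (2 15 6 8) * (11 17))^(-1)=(1 7 12 8 6 15 2)(9 17 11)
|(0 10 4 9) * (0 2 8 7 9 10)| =|(2 8 7 9)(4 10)| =4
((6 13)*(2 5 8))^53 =(2 8 5)(6 13)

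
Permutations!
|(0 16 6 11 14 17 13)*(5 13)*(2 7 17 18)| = 11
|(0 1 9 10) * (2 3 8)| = 12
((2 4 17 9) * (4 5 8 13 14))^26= ((2 5 8 13 14 4 17 9))^26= (2 8 14 17)(4 9 5 13)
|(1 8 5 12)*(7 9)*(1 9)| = 6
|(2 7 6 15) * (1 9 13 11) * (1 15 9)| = |(2 7 6 9 13 11 15)| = 7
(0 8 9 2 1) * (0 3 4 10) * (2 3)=[8, 2, 1, 4, 10, 5, 6, 7, 9, 3, 0]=(0 8 9 3 4 10)(1 2)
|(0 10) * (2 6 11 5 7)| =|(0 10)(2 6 11 5 7)| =10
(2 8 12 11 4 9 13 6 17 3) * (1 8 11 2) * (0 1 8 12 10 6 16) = (0 1 12 2 11 4 9 13 16)(3 8 10 6 17) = [1, 12, 11, 8, 9, 5, 17, 7, 10, 13, 6, 4, 2, 16, 14, 15, 0, 3]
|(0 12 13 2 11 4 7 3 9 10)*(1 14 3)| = |(0 12 13 2 11 4 7 1 14 3 9 10)| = 12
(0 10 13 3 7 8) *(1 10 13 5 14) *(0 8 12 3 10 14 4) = (0 13 10 5 4)(1 14)(3 7 12) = [13, 14, 2, 7, 0, 4, 6, 12, 8, 9, 5, 11, 3, 10, 1]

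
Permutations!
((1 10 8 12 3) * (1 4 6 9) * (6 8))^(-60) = (12) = ((1 10 6 9)(3 4 8 12))^(-60)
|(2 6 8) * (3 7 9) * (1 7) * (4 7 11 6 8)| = 14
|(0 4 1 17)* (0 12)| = |(0 4 1 17 12)| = 5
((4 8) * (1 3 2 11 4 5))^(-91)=((1 3 2 11 4 8 5))^(-91)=(11)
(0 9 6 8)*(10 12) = (0 9 6 8)(10 12) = [9, 1, 2, 3, 4, 5, 8, 7, 0, 6, 12, 11, 10]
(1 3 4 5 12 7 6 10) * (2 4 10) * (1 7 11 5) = (1 3 10 7 6 2 4)(5 12 11) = [0, 3, 4, 10, 1, 12, 2, 6, 8, 9, 7, 5, 11]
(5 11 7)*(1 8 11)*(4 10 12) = (1 8 11 7 5)(4 10 12) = [0, 8, 2, 3, 10, 1, 6, 5, 11, 9, 12, 7, 4]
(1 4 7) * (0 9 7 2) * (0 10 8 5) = (0 9 7 1 4 2 10 8 5) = [9, 4, 10, 3, 2, 0, 6, 1, 5, 7, 8]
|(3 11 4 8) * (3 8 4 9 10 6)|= |(3 11 9 10 6)|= 5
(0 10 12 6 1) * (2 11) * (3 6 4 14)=[10, 0, 11, 6, 14, 5, 1, 7, 8, 9, 12, 2, 4, 13, 3]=(0 10 12 4 14 3 6 1)(2 11)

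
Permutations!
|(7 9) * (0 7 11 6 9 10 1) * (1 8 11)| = |(0 7 10 8 11 6 9 1)| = 8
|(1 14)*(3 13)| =|(1 14)(3 13)| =2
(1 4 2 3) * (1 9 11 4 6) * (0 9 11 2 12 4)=(0 9 2 3 11)(1 6)(4 12)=[9, 6, 3, 11, 12, 5, 1, 7, 8, 2, 10, 0, 4]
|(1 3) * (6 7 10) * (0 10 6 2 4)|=4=|(0 10 2 4)(1 3)(6 7)|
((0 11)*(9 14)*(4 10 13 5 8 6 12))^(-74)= (14)(4 5 12 13 6 10 8)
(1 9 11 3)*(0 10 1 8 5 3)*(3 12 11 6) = (0 10 1 9 6 3 8 5 12 11) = [10, 9, 2, 8, 4, 12, 3, 7, 5, 6, 1, 0, 11]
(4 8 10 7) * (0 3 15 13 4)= (0 3 15 13 4 8 10 7)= [3, 1, 2, 15, 8, 5, 6, 0, 10, 9, 7, 11, 12, 4, 14, 13]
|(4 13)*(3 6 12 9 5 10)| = |(3 6 12 9 5 10)(4 13)| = 6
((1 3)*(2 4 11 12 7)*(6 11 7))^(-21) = ((1 3)(2 4 7)(6 11 12))^(-21) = (12)(1 3)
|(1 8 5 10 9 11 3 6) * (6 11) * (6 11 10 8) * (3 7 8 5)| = 6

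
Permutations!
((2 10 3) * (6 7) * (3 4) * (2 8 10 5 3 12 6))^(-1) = (2 7 6 12 4 10 8 3 5)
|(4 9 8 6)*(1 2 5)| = |(1 2 5)(4 9 8 6)| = 12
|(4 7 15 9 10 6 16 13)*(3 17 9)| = 10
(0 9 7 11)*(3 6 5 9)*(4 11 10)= (0 3 6 5 9 7 10 4 11)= [3, 1, 2, 6, 11, 9, 5, 10, 8, 7, 4, 0]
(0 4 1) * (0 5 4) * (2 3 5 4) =(1 4)(2 3 5) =[0, 4, 3, 5, 1, 2]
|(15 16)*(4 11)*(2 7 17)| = |(2 7 17)(4 11)(15 16)| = 6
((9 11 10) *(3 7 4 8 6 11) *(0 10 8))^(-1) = (0 4 7 3 9 10)(6 8 11)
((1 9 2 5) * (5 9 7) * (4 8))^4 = (9)(1 7 5)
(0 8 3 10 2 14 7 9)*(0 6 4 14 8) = (2 8 3 10)(4 14 7 9 6) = [0, 1, 8, 10, 14, 5, 4, 9, 3, 6, 2, 11, 12, 13, 7]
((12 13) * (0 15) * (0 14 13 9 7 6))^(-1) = (0 6 7 9 12 13 14 15)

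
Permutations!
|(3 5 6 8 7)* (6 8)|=4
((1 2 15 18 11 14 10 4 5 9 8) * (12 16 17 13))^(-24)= (1 9 4 14 18 2 8 5 10 11 15)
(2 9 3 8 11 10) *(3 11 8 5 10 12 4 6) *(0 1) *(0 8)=(0 1 8)(2 9 11 12 4 6 3 5 10)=[1, 8, 9, 5, 6, 10, 3, 7, 0, 11, 2, 12, 4]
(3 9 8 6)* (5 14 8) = (3 9 5 14 8 6) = [0, 1, 2, 9, 4, 14, 3, 7, 6, 5, 10, 11, 12, 13, 8]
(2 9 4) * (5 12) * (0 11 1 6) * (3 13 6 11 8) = [8, 11, 9, 13, 2, 12, 0, 7, 3, 4, 10, 1, 5, 6] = (0 8 3 13 6)(1 11)(2 9 4)(5 12)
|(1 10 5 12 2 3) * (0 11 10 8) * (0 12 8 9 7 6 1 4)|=36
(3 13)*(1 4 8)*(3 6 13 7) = (1 4 8)(3 7)(6 13) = [0, 4, 2, 7, 8, 5, 13, 3, 1, 9, 10, 11, 12, 6]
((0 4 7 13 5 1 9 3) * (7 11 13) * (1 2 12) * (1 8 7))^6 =(0 12)(1 13)(2 3)(4 8)(5 9)(7 11)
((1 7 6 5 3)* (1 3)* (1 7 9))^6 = (9) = ((1 9)(5 7 6))^6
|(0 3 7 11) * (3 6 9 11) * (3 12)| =12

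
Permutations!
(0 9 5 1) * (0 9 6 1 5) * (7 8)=[6, 9, 2, 3, 4, 5, 1, 8, 7, 0]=(0 6 1 9)(7 8)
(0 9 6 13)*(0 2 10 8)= (0 9 6 13 2 10 8)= [9, 1, 10, 3, 4, 5, 13, 7, 0, 6, 8, 11, 12, 2]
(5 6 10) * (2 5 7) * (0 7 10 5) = (10)(0 7 2)(5 6) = [7, 1, 0, 3, 4, 6, 5, 2, 8, 9, 10]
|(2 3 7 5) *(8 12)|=|(2 3 7 5)(8 12)|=4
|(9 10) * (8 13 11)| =|(8 13 11)(9 10)| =6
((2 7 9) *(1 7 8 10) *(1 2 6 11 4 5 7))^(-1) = (2 10 8)(4 11 6 9 7 5)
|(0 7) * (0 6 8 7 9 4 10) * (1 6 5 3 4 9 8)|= |(0 8 7 5 3 4 10)(1 6)|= 14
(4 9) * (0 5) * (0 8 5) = (4 9)(5 8) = [0, 1, 2, 3, 9, 8, 6, 7, 5, 4]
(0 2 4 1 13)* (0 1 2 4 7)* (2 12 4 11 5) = [11, 13, 7, 3, 12, 2, 6, 0, 8, 9, 10, 5, 4, 1] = (0 11 5 2 7)(1 13)(4 12)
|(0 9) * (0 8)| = |(0 9 8)| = 3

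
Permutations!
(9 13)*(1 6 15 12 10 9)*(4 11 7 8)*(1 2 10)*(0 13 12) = [13, 6, 10, 3, 11, 5, 15, 8, 4, 12, 9, 7, 1, 2, 14, 0] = (0 13 2 10 9 12 1 6 15)(4 11 7 8)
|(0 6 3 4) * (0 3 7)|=6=|(0 6 7)(3 4)|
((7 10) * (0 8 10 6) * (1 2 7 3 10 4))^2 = ((0 8 4 1 2 7 6)(3 10))^2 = (10)(0 4 2 6 8 1 7)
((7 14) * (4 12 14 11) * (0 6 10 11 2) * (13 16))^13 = (0 4 2 11 7 10 14 6 12)(13 16)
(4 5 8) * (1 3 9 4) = (1 3 9 4 5 8) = [0, 3, 2, 9, 5, 8, 6, 7, 1, 4]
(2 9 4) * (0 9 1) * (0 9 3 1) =(0 3 1 9 4 2) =[3, 9, 0, 1, 2, 5, 6, 7, 8, 4]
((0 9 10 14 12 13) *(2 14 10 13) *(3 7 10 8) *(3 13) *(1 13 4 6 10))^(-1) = ((0 9 3 7 1 13)(2 14 12)(4 6 10 8))^(-1) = (0 13 1 7 3 9)(2 12 14)(4 8 10 6)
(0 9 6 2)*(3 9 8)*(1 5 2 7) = [8, 5, 0, 9, 4, 2, 7, 1, 3, 6] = (0 8 3 9 6 7 1 5 2)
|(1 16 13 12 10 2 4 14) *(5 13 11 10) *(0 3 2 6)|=|(0 3 2 4 14 1 16 11 10 6)(5 13 12)|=30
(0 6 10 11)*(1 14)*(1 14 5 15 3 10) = (0 6 1 5 15 3 10 11) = [6, 5, 2, 10, 4, 15, 1, 7, 8, 9, 11, 0, 12, 13, 14, 3]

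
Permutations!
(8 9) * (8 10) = (8 9 10) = [0, 1, 2, 3, 4, 5, 6, 7, 9, 10, 8]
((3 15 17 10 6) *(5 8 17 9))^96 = ((3 15 9 5 8 17 10 6))^96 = (17)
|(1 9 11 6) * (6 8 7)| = 6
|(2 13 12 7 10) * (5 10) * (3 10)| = 7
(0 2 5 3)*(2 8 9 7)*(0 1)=[8, 0, 5, 1, 4, 3, 6, 2, 9, 7]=(0 8 9 7 2 5 3 1)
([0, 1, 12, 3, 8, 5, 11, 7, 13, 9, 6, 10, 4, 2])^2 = [0, 1, 4, 3, 13, 5, 10, 7, 2, 9, 11, 6, 8, 12]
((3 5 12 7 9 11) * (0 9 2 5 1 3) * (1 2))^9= (1 5)(2 7)(3 12)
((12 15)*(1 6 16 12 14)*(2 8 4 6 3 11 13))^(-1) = ((1 3 11 13 2 8 4 6 16 12 15 14))^(-1) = (1 14 15 12 16 6 4 8 2 13 11 3)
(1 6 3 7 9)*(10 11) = (1 6 3 7 9)(10 11) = [0, 6, 2, 7, 4, 5, 3, 9, 8, 1, 11, 10]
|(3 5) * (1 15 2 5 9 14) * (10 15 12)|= |(1 12 10 15 2 5 3 9 14)|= 9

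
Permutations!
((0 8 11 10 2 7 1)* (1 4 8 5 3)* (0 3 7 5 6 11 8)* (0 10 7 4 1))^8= ((0 6 11 7 1 3)(2 5 4 10))^8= (0 11 1)(3 6 7)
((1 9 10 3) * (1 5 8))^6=((1 9 10 3 5 8))^6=(10)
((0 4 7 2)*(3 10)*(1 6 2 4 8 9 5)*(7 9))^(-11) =(0 6 5 4 8 2 1 9 7)(3 10) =((0 8 7 4 9 5 1 6 2)(3 10))^(-11)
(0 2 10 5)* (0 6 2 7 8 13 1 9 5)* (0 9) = (0 7 8 13 1)(2 10 9 5 6) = [7, 0, 10, 3, 4, 6, 2, 8, 13, 5, 9, 11, 12, 1]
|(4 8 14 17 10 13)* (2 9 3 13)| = 9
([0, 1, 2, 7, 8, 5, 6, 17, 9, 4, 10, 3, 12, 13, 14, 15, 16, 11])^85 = (3 7 17 11)(4 8 9)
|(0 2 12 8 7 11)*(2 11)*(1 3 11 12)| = 8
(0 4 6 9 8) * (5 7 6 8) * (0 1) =(0 4 8 1)(5 7 6 9) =[4, 0, 2, 3, 8, 7, 9, 6, 1, 5]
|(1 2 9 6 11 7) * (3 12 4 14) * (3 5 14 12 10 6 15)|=18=|(1 2 9 15 3 10 6 11 7)(4 12)(5 14)|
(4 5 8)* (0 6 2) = (0 6 2)(4 5 8) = [6, 1, 0, 3, 5, 8, 2, 7, 4]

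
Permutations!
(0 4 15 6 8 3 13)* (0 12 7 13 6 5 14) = (0 4 15 5 14)(3 6 8)(7 13 12) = [4, 1, 2, 6, 15, 14, 8, 13, 3, 9, 10, 11, 7, 12, 0, 5]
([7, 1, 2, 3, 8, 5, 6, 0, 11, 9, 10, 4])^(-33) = (11)(0 7)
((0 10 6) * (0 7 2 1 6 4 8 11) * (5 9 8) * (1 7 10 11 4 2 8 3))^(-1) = (0 11)(1 3 9 5 4 8 7 2 10 6)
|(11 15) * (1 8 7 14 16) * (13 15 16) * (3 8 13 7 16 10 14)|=10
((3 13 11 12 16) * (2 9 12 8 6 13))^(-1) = ((2 9 12 16 3)(6 13 11 8))^(-1) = (2 3 16 12 9)(6 8 11 13)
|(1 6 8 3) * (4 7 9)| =12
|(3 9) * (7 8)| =2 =|(3 9)(7 8)|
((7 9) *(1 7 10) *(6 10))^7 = (1 9 10 7 6)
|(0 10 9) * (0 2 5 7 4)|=|(0 10 9 2 5 7 4)|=7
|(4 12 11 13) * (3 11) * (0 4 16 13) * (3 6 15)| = 14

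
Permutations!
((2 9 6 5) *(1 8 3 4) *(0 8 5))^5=(0 5 8 2 3 9 4 6 1)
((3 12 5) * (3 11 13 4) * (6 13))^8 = ((3 12 5 11 6 13 4))^8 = (3 12 5 11 6 13 4)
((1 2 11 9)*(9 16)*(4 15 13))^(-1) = (1 9 16 11 2)(4 13 15)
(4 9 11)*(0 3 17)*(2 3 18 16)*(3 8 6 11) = (0 18 16 2 8 6 11 4 9 3 17) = [18, 1, 8, 17, 9, 5, 11, 7, 6, 3, 10, 4, 12, 13, 14, 15, 2, 0, 16]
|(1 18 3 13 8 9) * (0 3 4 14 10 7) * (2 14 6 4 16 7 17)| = 36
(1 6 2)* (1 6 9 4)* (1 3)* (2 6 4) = (1 9 2 4 3) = [0, 9, 4, 1, 3, 5, 6, 7, 8, 2]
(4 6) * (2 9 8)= (2 9 8)(4 6)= [0, 1, 9, 3, 6, 5, 4, 7, 2, 8]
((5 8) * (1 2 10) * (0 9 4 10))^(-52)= (0 4 1)(2 9 10)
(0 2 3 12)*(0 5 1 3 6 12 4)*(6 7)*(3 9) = (0 2 7 6 12 5 1 9 3 4) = [2, 9, 7, 4, 0, 1, 12, 6, 8, 3, 10, 11, 5]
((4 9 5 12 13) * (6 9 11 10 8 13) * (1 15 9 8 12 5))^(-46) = (1 9 15)(4 12 13 10 8 11 6)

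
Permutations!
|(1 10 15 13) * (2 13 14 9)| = 7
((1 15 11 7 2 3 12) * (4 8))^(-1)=(1 12 3 2 7 11 15)(4 8)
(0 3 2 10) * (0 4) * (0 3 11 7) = [11, 1, 10, 2, 3, 5, 6, 0, 8, 9, 4, 7] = (0 11 7)(2 10 4 3)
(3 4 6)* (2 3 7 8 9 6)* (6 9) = [0, 1, 3, 4, 2, 5, 7, 8, 6, 9] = (9)(2 3 4)(6 7 8)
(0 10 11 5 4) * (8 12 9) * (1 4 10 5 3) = (0 5 10 11 3 1 4)(8 12 9) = [5, 4, 2, 1, 0, 10, 6, 7, 12, 8, 11, 3, 9]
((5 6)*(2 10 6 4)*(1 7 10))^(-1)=((1 7 10 6 5 4 2))^(-1)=(1 2 4 5 6 10 7)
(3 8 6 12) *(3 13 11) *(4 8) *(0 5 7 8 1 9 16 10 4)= [5, 9, 2, 0, 1, 7, 12, 8, 6, 16, 4, 3, 13, 11, 14, 15, 10]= (0 5 7 8 6 12 13 11 3)(1 9 16 10 4)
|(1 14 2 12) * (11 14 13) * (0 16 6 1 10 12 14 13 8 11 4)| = 8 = |(0 16 6 1 8 11 13 4)(2 14)(10 12)|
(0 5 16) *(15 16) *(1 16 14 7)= (0 5 15 14 7 1 16)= [5, 16, 2, 3, 4, 15, 6, 1, 8, 9, 10, 11, 12, 13, 7, 14, 0]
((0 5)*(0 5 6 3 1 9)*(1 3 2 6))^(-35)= (0 1 9)(2 6)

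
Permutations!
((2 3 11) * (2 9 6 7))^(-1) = (2 7 6 9 11 3)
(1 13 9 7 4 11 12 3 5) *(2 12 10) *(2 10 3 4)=(1 13 9 7 2 12 4 11 3 5)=[0, 13, 12, 5, 11, 1, 6, 2, 8, 7, 10, 3, 4, 9]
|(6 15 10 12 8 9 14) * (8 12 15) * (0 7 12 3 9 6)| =6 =|(0 7 12 3 9 14)(6 8)(10 15)|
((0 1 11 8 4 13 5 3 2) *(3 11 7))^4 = (0 2 3 7 1)(4 8 11 5 13)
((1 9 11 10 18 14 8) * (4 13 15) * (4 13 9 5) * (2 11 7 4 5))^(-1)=(1 8 14 18 10 11 2)(4 7 9)(13 15)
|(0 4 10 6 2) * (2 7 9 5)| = |(0 4 10 6 7 9 5 2)| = 8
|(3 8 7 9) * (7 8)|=3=|(3 7 9)|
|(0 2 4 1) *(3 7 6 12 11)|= 20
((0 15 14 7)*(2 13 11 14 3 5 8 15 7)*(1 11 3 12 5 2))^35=((0 7)(1 11 14)(2 13 3)(5 8 15 12))^35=(0 7)(1 14 11)(2 3 13)(5 12 15 8)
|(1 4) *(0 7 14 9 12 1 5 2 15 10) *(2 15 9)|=|(0 7 14 2 9 12 1 4 5 15 10)|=11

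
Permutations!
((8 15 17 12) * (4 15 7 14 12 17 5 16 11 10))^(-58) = (17)(4 5 11)(7 12)(8 14)(10 15 16) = ((17)(4 15 5 16 11 10)(7 14 12 8))^(-58)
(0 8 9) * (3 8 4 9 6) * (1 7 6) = (0 4 9)(1 7 6 3 8) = [4, 7, 2, 8, 9, 5, 3, 6, 1, 0]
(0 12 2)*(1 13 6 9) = (0 12 2)(1 13 6 9) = [12, 13, 0, 3, 4, 5, 9, 7, 8, 1, 10, 11, 2, 6]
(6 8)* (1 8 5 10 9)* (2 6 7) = (1 8 7 2 6 5 10 9) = [0, 8, 6, 3, 4, 10, 5, 2, 7, 1, 9]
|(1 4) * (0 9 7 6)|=4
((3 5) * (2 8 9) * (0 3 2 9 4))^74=(9)(0 5 8)(2 4 3)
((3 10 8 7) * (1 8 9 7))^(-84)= ((1 8)(3 10 9 7))^(-84)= (10)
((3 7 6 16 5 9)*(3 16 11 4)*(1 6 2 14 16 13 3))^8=((1 6 11 4)(2 14 16 5 9 13 3 7))^8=(16)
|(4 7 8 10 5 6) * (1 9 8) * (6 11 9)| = |(1 6 4 7)(5 11 9 8 10)| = 20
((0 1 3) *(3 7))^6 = ((0 1 7 3))^6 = (0 7)(1 3)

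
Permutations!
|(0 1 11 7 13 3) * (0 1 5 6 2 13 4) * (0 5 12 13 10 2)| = |(0 12 13 3 1 11 7 4 5 6)(2 10)| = 10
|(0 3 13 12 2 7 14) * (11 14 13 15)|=20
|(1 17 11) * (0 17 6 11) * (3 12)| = 6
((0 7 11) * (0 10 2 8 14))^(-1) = ((0 7 11 10 2 8 14))^(-1) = (0 14 8 2 10 11 7)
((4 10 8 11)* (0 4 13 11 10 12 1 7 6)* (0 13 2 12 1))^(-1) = ((0 4 1 7 6 13 11 2 12)(8 10))^(-1) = (0 12 2 11 13 6 7 1 4)(8 10)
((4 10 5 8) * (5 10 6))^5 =(10)(4 6 5 8)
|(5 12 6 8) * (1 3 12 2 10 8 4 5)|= 9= |(1 3 12 6 4 5 2 10 8)|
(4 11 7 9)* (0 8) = [8, 1, 2, 3, 11, 5, 6, 9, 0, 4, 10, 7] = (0 8)(4 11 7 9)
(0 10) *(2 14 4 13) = (0 10)(2 14 4 13) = [10, 1, 14, 3, 13, 5, 6, 7, 8, 9, 0, 11, 12, 2, 4]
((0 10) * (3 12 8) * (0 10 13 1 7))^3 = (0 7 1 13)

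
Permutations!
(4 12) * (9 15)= [0, 1, 2, 3, 12, 5, 6, 7, 8, 15, 10, 11, 4, 13, 14, 9]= (4 12)(9 15)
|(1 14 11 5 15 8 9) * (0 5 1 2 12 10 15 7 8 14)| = 12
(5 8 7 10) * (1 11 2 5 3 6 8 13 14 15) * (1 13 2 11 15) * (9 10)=(1 15 13 14)(2 5)(3 6 8 7 9 10)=[0, 15, 5, 6, 4, 2, 8, 9, 7, 10, 3, 11, 12, 14, 1, 13]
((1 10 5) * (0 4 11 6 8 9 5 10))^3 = (0 6 5 4 8 1 11 9)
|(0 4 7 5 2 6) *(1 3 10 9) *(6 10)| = |(0 4 7 5 2 10 9 1 3 6)| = 10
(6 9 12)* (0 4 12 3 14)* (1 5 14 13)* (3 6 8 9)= [4, 5, 2, 13, 12, 14, 3, 7, 9, 6, 10, 11, 8, 1, 0]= (0 4 12 8 9 6 3 13 1 5 14)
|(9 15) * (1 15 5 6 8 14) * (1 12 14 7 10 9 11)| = 6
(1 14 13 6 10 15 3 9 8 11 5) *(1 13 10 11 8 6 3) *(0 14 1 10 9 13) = (0 14 9 6 11 5)(3 13)(10 15) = [14, 1, 2, 13, 4, 0, 11, 7, 8, 6, 15, 5, 12, 3, 9, 10]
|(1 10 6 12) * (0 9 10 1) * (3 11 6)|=|(0 9 10 3 11 6 12)|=7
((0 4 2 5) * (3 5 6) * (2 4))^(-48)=((0 2 6 3 5))^(-48)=(0 6 5 2 3)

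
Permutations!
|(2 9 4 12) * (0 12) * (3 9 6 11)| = 8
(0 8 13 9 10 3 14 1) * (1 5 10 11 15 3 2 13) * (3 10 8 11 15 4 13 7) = (0 11 4 13 9 15 10 2 7 3 14 5 8 1) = [11, 0, 7, 14, 13, 8, 6, 3, 1, 15, 2, 4, 12, 9, 5, 10]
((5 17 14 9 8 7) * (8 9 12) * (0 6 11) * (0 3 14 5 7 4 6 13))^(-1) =(0 13)(3 11 6 4 8 12 14)(5 17)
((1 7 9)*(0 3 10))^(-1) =((0 3 10)(1 7 9))^(-1) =(0 10 3)(1 9 7)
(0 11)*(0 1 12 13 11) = (1 12 13 11) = [0, 12, 2, 3, 4, 5, 6, 7, 8, 9, 10, 1, 13, 11]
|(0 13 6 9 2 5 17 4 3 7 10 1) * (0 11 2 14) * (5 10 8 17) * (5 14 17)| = 44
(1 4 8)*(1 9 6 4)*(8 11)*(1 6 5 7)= (1 6 4 11 8 9 5 7)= [0, 6, 2, 3, 11, 7, 4, 1, 9, 5, 10, 8]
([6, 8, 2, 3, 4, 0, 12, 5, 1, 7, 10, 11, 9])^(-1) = (0 5 7 9 12 6)(1 8)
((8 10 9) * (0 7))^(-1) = (0 7)(8 9 10)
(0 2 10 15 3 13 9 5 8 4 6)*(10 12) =(0 2 12 10 15 3 13 9 5 8 4 6) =[2, 1, 12, 13, 6, 8, 0, 7, 4, 5, 15, 11, 10, 9, 14, 3]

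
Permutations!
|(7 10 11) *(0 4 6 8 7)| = |(0 4 6 8 7 10 11)| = 7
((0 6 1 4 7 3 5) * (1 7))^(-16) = ((0 6 7 3 5)(1 4))^(-16) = (0 5 3 7 6)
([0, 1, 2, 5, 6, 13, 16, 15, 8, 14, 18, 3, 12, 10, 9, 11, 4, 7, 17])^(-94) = [0, 1, 2, 17, 16, 7, 4, 13, 8, 9, 11, 18, 12, 15, 14, 10, 6, 5, 3]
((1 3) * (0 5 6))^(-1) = ((0 5 6)(1 3))^(-1) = (0 6 5)(1 3)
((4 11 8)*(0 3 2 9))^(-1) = (0 9 2 3)(4 8 11)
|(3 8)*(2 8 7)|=|(2 8 3 7)|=4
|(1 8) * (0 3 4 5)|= |(0 3 4 5)(1 8)|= 4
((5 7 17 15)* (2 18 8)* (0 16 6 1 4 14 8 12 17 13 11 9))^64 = (0 7 12 14 16 13 17 8 6 11 15 2 1 9 5 18 4)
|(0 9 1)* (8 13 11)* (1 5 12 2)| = 6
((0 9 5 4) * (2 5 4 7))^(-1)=(0 4 9)(2 7 5)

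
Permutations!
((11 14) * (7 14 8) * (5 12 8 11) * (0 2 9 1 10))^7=(0 9 10 2 1)(5 8 14 12 7)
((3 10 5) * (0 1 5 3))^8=(10)(0 5 1)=((0 1 5)(3 10))^8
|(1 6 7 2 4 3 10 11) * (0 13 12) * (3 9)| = 9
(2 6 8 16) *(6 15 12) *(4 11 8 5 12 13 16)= (2 15 13 16)(4 11 8)(5 12 6)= [0, 1, 15, 3, 11, 12, 5, 7, 4, 9, 10, 8, 6, 16, 14, 13, 2]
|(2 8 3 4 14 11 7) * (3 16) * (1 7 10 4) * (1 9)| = |(1 7 2 8 16 3 9)(4 14 11 10)| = 28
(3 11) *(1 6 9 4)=(1 6 9 4)(3 11)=[0, 6, 2, 11, 1, 5, 9, 7, 8, 4, 10, 3]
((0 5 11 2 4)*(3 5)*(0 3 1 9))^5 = (11)(0 9 1)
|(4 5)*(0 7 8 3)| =4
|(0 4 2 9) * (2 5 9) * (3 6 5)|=|(0 4 3 6 5 9)|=6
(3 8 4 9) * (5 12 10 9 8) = (3 5 12 10 9)(4 8) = [0, 1, 2, 5, 8, 12, 6, 7, 4, 3, 9, 11, 10]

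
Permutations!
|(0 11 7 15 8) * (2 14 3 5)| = 20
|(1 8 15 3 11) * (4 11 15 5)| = |(1 8 5 4 11)(3 15)| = 10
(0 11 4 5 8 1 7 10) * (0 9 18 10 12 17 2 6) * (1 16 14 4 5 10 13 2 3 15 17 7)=(0 11 5 8 16 14 4 10 9 18 13 2 6)(3 15 17)(7 12)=[11, 1, 6, 15, 10, 8, 0, 12, 16, 18, 9, 5, 7, 2, 4, 17, 14, 3, 13]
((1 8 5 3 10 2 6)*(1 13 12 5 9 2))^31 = ((1 8 9 2 6 13 12 5 3 10))^31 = (1 8 9 2 6 13 12 5 3 10)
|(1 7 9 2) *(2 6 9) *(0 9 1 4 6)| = 10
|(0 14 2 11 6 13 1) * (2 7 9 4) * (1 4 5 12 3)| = 40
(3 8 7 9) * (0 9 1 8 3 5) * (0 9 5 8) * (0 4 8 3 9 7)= (0 5 7 1 4 8)(3 9)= [5, 4, 2, 9, 8, 7, 6, 1, 0, 3]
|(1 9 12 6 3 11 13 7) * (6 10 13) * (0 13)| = 21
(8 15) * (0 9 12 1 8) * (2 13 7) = [9, 8, 13, 3, 4, 5, 6, 2, 15, 12, 10, 11, 1, 7, 14, 0] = (0 9 12 1 8 15)(2 13 7)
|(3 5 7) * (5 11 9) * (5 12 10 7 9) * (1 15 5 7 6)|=|(1 15 5 9 12 10 6)(3 11 7)|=21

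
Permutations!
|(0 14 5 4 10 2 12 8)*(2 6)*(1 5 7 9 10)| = 9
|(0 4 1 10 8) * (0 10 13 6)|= 10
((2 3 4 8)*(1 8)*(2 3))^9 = ((1 8 3 4))^9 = (1 8 3 4)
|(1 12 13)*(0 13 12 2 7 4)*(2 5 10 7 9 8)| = 21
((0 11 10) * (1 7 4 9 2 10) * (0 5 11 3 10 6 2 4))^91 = ((0 3 10 5 11 1 7)(2 6)(4 9))^91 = (11)(2 6)(4 9)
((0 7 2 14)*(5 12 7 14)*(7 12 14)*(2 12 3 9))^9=((0 7 12 3 9 2 5 14))^9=(0 7 12 3 9 2 5 14)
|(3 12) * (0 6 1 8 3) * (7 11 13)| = 6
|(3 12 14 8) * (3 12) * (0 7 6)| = 3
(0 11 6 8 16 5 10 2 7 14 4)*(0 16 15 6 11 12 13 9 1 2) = (0 12 13 9 1 2 7 14 4 16 5 10)(6 8 15) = [12, 2, 7, 3, 16, 10, 8, 14, 15, 1, 0, 11, 13, 9, 4, 6, 5]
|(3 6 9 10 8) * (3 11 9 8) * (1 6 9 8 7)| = |(1 6 7)(3 9 10)(8 11)| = 6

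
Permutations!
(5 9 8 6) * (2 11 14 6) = (2 11 14 6 5 9 8) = [0, 1, 11, 3, 4, 9, 5, 7, 2, 8, 10, 14, 12, 13, 6]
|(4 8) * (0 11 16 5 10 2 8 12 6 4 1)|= |(0 11 16 5 10 2 8 1)(4 12 6)|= 24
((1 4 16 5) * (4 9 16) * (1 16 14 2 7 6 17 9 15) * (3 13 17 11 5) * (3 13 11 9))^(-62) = ((1 15)(2 7 6 9 14)(3 11 5 16 13 17))^(-62) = (2 9 7 14 6)(3 13 5)(11 17 16)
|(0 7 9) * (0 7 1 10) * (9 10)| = |(0 1 9 7 10)| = 5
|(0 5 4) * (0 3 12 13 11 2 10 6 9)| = |(0 5 4 3 12 13 11 2 10 6 9)| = 11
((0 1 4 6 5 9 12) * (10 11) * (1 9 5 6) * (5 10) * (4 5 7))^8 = ((0 9 12)(1 5 10 11 7 4))^8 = (0 12 9)(1 10 7)(4 5 11)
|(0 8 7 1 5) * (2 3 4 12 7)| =|(0 8 2 3 4 12 7 1 5)| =9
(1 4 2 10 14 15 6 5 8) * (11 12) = (1 4 2 10 14 15 6 5 8)(11 12) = [0, 4, 10, 3, 2, 8, 5, 7, 1, 9, 14, 12, 11, 13, 15, 6]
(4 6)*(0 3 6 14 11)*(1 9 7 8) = (0 3 6 4 14 11)(1 9 7 8) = [3, 9, 2, 6, 14, 5, 4, 8, 1, 7, 10, 0, 12, 13, 11]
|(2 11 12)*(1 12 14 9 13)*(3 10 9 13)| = 6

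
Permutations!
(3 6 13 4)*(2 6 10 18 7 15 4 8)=(2 6 13 8)(3 10 18 7 15 4)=[0, 1, 6, 10, 3, 5, 13, 15, 2, 9, 18, 11, 12, 8, 14, 4, 16, 17, 7]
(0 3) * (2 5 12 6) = (0 3)(2 5 12 6) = [3, 1, 5, 0, 4, 12, 2, 7, 8, 9, 10, 11, 6]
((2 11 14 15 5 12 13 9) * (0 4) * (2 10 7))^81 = ((0 4)(2 11 14 15 5 12 13 9 10 7))^81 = (0 4)(2 11 14 15 5 12 13 9 10 7)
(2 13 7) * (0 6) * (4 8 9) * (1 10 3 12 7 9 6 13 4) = [13, 10, 4, 12, 8, 5, 0, 2, 6, 1, 3, 11, 7, 9] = (0 13 9 1 10 3 12 7 2 4 8 6)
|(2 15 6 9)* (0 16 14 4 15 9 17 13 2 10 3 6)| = |(0 16 14 4 15)(2 9 10 3 6 17 13)| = 35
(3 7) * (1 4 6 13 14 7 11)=[0, 4, 2, 11, 6, 5, 13, 3, 8, 9, 10, 1, 12, 14, 7]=(1 4 6 13 14 7 3 11)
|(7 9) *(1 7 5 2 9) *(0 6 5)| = |(0 6 5 2 9)(1 7)| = 10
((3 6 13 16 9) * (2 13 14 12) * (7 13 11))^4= (2 16 14 7 3)(6 11 9 12 13)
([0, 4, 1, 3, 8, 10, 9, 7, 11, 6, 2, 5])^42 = [0, 1, 2, 3, 4, 5, 6, 7, 8, 9, 10, 11]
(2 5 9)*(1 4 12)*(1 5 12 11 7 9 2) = [0, 4, 12, 3, 11, 2, 6, 9, 8, 1, 10, 7, 5] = (1 4 11 7 9)(2 12 5)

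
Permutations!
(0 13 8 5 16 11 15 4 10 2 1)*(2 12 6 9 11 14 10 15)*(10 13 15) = (0 15 4 10 12 6 9 11 2 1)(5 16 14 13 8) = [15, 0, 1, 3, 10, 16, 9, 7, 5, 11, 12, 2, 6, 8, 13, 4, 14]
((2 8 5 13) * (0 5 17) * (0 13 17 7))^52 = (0 13 7 17 8 5 2)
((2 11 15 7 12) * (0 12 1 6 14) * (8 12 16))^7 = ((0 16 8 12 2 11 15 7 1 6 14))^7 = (0 7 12 14 15 8 6 11 16 1 2)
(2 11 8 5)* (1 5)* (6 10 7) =(1 5 2 11 8)(6 10 7) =[0, 5, 11, 3, 4, 2, 10, 6, 1, 9, 7, 8]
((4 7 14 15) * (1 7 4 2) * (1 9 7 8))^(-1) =(1 8)(2 15 14 7 9)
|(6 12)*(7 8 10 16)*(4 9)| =|(4 9)(6 12)(7 8 10 16)| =4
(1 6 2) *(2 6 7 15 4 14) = (1 7 15 4 14 2) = [0, 7, 1, 3, 14, 5, 6, 15, 8, 9, 10, 11, 12, 13, 2, 4]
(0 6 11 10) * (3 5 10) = (0 6 11 3 5 10) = [6, 1, 2, 5, 4, 10, 11, 7, 8, 9, 0, 3]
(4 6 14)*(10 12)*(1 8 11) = (1 8 11)(4 6 14)(10 12) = [0, 8, 2, 3, 6, 5, 14, 7, 11, 9, 12, 1, 10, 13, 4]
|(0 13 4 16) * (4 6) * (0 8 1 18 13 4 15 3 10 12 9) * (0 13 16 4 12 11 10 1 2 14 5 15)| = 90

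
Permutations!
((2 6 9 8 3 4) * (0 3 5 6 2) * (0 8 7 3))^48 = (3 7 9 6 5 8 4)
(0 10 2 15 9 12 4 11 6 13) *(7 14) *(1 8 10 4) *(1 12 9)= (0 4 11 6 13)(1 8 10 2 15)(7 14)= [4, 8, 15, 3, 11, 5, 13, 14, 10, 9, 2, 6, 12, 0, 7, 1]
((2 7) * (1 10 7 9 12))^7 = (1 10 7 2 9 12)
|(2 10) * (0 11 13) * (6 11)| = |(0 6 11 13)(2 10)| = 4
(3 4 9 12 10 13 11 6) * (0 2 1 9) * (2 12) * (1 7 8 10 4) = (0 12 4)(1 9 2 7 8 10 13 11 6 3) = [12, 9, 7, 1, 0, 5, 3, 8, 10, 2, 13, 6, 4, 11]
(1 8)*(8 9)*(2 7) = (1 9 8)(2 7) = [0, 9, 7, 3, 4, 5, 6, 2, 1, 8]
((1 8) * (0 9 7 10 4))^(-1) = (0 4 10 7 9)(1 8)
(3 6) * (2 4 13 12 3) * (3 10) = (2 4 13 12 10 3 6) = [0, 1, 4, 6, 13, 5, 2, 7, 8, 9, 3, 11, 10, 12]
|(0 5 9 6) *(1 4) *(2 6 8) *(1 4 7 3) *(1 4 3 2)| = 8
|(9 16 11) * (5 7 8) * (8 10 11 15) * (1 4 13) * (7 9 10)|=|(1 4 13)(5 9 16 15 8)(10 11)|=30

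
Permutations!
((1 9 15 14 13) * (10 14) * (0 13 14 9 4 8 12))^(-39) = ((0 13 1 4 8 12)(9 15 10))^(-39) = (15)(0 4)(1 12)(8 13)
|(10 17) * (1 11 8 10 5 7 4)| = 8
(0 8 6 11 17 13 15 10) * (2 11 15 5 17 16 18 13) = (0 8 6 15 10)(2 11 16 18 13 5 17) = [8, 1, 11, 3, 4, 17, 15, 7, 6, 9, 0, 16, 12, 5, 14, 10, 18, 2, 13]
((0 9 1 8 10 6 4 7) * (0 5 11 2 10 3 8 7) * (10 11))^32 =((0 9 1 7 5 10 6 4)(2 11)(3 8))^32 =(11)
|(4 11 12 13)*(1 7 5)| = |(1 7 5)(4 11 12 13)| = 12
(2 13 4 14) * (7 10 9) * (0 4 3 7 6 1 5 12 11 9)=[4, 5, 13, 7, 14, 12, 1, 10, 8, 6, 0, 9, 11, 3, 2]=(0 4 14 2 13 3 7 10)(1 5 12 11 9 6)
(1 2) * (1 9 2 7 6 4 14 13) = (1 7 6 4 14 13)(2 9) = [0, 7, 9, 3, 14, 5, 4, 6, 8, 2, 10, 11, 12, 1, 13]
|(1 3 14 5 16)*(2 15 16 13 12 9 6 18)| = 12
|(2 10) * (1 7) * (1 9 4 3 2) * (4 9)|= 6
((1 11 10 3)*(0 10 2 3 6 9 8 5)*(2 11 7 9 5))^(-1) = (11)(0 5 6 10)(1 3 2 8 9 7)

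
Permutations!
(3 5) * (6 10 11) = (3 5)(6 10 11) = [0, 1, 2, 5, 4, 3, 10, 7, 8, 9, 11, 6]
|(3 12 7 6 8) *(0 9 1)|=15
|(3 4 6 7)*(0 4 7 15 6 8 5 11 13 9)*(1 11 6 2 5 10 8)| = |(0 4 1 11 13 9)(2 5 6 15)(3 7)(8 10)| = 12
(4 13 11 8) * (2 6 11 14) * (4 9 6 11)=[0, 1, 11, 3, 13, 5, 4, 7, 9, 6, 10, 8, 12, 14, 2]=(2 11 8 9 6 4 13 14)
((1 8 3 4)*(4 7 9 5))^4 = ((1 8 3 7 9 5 4))^4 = (1 9 8 5 3 4 7)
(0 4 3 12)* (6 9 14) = (0 4 3 12)(6 9 14) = [4, 1, 2, 12, 3, 5, 9, 7, 8, 14, 10, 11, 0, 13, 6]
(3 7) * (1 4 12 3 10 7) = (1 4 12 3)(7 10) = [0, 4, 2, 1, 12, 5, 6, 10, 8, 9, 7, 11, 3]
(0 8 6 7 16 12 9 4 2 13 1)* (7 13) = [8, 0, 7, 3, 2, 5, 13, 16, 6, 4, 10, 11, 9, 1, 14, 15, 12] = (0 8 6 13 1)(2 7 16 12 9 4)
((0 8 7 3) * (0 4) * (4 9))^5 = ((0 8 7 3 9 4))^5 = (0 4 9 3 7 8)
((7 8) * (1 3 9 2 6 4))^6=((1 3 9 2 6 4)(7 8))^6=(9)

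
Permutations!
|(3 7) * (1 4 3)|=|(1 4 3 7)|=4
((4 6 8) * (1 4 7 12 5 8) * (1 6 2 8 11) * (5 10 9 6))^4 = (1 7 6 4 12 5 2 10 11 8 9)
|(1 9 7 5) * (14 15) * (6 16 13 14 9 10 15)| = 12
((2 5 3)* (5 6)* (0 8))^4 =((0 8)(2 6 5 3))^4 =(8)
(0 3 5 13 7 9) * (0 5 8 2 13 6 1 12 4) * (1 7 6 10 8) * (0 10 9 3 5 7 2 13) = (0 5 9 7 3 1 12 4 10 8 13 6 2) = [5, 12, 0, 1, 10, 9, 2, 3, 13, 7, 8, 11, 4, 6]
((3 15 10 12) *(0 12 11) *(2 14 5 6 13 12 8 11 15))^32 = (15)(0 11 8)(2 13 14 12 5 3 6)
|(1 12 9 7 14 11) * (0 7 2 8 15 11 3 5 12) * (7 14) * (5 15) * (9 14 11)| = 24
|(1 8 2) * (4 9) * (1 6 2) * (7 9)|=|(1 8)(2 6)(4 7 9)|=6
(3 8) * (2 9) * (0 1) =(0 1)(2 9)(3 8) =[1, 0, 9, 8, 4, 5, 6, 7, 3, 2]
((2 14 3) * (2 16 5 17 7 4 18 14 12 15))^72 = ((2 12 15)(3 16 5 17 7 4 18 14))^72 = (18)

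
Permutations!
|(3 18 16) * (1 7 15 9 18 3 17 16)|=10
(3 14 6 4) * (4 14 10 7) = (3 10 7 4)(6 14) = [0, 1, 2, 10, 3, 5, 14, 4, 8, 9, 7, 11, 12, 13, 6]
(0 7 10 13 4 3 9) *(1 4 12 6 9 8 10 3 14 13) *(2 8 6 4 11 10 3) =(0 7 2 8 3 6 9)(1 11 10)(4 14 13 12) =[7, 11, 8, 6, 14, 5, 9, 2, 3, 0, 1, 10, 4, 12, 13]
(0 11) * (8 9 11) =(0 8 9 11) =[8, 1, 2, 3, 4, 5, 6, 7, 9, 11, 10, 0]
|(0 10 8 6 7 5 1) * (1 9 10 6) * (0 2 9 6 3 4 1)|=24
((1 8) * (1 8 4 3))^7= (8)(1 4 3)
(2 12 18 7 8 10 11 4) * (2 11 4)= (2 12 18 7 8 10 4 11)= [0, 1, 12, 3, 11, 5, 6, 8, 10, 9, 4, 2, 18, 13, 14, 15, 16, 17, 7]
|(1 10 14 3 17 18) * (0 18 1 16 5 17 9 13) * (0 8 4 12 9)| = 45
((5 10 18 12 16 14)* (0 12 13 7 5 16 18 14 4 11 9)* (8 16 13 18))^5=(18)(0 11 16 12 9 4 8)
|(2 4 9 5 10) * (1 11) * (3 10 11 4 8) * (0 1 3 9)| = |(0 1 4)(2 8 9 5 11 3 10)| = 21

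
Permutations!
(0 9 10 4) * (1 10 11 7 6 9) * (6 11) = (0 1 10 4)(6 9)(7 11) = [1, 10, 2, 3, 0, 5, 9, 11, 8, 6, 4, 7]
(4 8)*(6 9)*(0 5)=(0 5)(4 8)(6 9)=[5, 1, 2, 3, 8, 0, 9, 7, 4, 6]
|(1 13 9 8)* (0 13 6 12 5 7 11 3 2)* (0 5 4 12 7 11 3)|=22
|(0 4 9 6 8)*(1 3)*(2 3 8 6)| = 7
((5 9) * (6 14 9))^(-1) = ((5 6 14 9))^(-1) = (5 9 14 6)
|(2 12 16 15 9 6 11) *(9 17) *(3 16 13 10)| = 11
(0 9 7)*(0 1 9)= (1 9 7)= [0, 9, 2, 3, 4, 5, 6, 1, 8, 7]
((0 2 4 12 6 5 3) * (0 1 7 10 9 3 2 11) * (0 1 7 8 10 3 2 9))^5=(2 9 5 6 12 4)(3 7)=((0 11 1 8 10)(2 4 12 6 5 9)(3 7))^5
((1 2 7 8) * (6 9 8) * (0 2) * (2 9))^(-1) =((0 9 8 1)(2 7 6))^(-1) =(0 1 8 9)(2 6 7)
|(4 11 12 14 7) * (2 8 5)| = 15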